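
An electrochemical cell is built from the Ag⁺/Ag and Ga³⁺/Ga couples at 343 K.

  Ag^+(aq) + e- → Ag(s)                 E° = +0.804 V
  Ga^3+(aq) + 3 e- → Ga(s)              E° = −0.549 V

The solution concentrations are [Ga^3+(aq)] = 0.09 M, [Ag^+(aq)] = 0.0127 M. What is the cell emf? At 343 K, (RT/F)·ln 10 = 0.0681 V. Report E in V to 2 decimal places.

The Ag⁺/Ag couple has the more positive E°, so it is the cathode; Ga³⁺/Ga is the anode.
The standard potential is +0.804 − (−0.549) = +1.353 V and the balanced reaction transfers n = 3 electrons.
Balancing gives 3 Ag^+(aq) + Ga(s) → 3 Ag(s) + Ga^3+(aq); hence Q = [Ga^3+(aq)] / [Ag^+(aq)]^3 = 4.39×10^4 (log Q = 4.643).
E = E° − (0.0681/n)·log Q = +1.353 − (0.0681/3)(4.643) = +1.25 V.

+1.25 V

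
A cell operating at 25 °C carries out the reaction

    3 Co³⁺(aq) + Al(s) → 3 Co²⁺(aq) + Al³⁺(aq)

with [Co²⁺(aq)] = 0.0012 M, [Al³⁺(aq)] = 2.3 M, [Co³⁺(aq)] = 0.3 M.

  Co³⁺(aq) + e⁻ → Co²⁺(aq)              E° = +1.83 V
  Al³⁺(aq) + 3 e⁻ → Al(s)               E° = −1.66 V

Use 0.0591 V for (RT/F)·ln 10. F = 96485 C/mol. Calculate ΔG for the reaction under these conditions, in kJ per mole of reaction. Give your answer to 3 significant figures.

With Co³⁺/Co²⁺ reduced at the cathode, E°cell = +1.83 − (−1.66) = +3.49 V and n = 3.
Here Q = ([Co²⁺(aq)]^3·[Al³⁺(aq)]) / [Co³⁺(aq)]^3 = 1.47×10^−7 (log Q = −6.832), giving E = +3.49 − (0.0591/3)·(−6.832) = +3.6246 V.
ΔG = −nFE = −(3)(96485)(+3.6246) J/mol = −1050 kJ/mol.

−1050 kJ/mol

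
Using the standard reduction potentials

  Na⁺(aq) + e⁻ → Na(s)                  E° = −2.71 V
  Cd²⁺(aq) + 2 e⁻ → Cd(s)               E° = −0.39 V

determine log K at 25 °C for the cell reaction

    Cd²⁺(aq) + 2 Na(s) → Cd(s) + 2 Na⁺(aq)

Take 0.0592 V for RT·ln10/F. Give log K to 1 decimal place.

log K = 78.4

The Cd²⁺/Cd couple is reduced (cathode); E°cell = −0.39 − (−2.71) = +2.32 V with n = 2.
At equilibrium E = 0, so log K = nE°cell / 0.0592 = (2)(+2.32) / 0.0592 = 78.4.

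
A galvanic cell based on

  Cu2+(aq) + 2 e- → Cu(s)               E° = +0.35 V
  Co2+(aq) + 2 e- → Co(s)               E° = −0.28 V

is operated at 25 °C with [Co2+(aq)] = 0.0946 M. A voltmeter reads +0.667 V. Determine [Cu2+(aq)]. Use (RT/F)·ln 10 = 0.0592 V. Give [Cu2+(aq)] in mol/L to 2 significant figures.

With Cu²⁺/Cu at the cathode and Co²⁺/Co at the anode, E°cell = +0.35 − (−0.28) = +0.63 V (n = 2).
Since E = E° − (0.0592/n)·log Q, log Q = n(E° − E)/0.0592 = −1.250.
Balancing electrons gives Cu2+(aq) + Co(s) → Cu(s) + Co2+(aq); thus Q = [Co2+(aq)] / [Cu2+(aq)].
Substituting the known concentrations and solving, log [Cu2+(aq)] = 0.226 and [Cu2+(aq)] = 1.7 M.

1.7 M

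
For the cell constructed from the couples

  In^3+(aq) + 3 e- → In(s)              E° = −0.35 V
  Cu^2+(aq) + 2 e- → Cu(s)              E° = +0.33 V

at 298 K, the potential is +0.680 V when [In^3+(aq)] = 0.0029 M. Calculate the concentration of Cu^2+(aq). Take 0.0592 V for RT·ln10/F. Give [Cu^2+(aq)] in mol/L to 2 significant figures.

The Cu²⁺/Cu couple has the larger reduction potential, so it is the cathode: E°cell = +0.33 − (−0.35) = +0.68 V and n = 6.
From the Nernst equation, log Q = n(E° − E)/0.0592 = 6·(+0.68 − (+0.680))/0.0592 = 0.000.
Balancing electrons gives 3 Cu^2+(aq) + 2 In(s) → 3 Cu(s) + 2 In^3+(aq); thus Q = [In^3+(aq)]^2 / [Cu^2+(aq)]^3.
Solving for the unknown gives log [Cu^2+(aq)] = −1.692, so [Cu^2+(aq)] ≈ 0.020 M.

0.020 M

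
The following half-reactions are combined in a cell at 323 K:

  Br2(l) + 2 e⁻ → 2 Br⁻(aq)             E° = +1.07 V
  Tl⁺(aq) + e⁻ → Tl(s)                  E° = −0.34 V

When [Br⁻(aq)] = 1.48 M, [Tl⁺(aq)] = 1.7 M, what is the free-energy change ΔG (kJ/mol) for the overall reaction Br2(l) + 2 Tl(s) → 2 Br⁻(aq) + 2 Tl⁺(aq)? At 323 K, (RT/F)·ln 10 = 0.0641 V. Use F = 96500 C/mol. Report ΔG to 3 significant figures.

−267 kJ/mol

With Br₂/Br⁻ reduced at the cathode, E°cell = +1.07 − (−0.34) = +1.41 V and n = 2.
Here Q = [Br⁻(aq)]^2·[Tl⁺(aq)]^2 = 6.33 (log Q = 0.801), giving E = +1.41 − (0.0641/2)·(0.801) = +1.3843 V.
ΔG = −nFE = −(2)(96500)(+1.3843) J/mol = −267 kJ/mol.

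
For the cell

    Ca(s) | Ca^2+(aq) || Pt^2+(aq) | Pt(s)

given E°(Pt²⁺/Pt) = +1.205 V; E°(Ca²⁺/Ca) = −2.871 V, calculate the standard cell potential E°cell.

By convention the left-hand electrode in cell notation is the anode (oxidation) and the right-hand electrode is the cathode (reduction).
E°cell = E°(right) − E°(left) = +1.205 − (−2.871) = +4.076 V.

+4.076 V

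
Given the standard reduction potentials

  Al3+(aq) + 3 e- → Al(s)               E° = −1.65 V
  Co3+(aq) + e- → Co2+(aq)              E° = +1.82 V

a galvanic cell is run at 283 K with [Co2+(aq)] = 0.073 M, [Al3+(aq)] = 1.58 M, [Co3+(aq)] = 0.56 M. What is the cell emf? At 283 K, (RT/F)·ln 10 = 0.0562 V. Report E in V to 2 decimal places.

+3.52 V

The Co³⁺/Co²⁺ couple has the more positive E°, so it is the cathode; Al³⁺/Al is the anode.
E°cell = +1.82 − (−1.65) = +3.47 V, with n = 3 electrons transferred.
For the overall reaction 3 Co3+(aq) + Al(s) → 3 Co2+(aq) + Al3+(aq), Q = ([Co2+(aq)]^3·[Al3+(aq)]) / [Co3+(aq)]^3 = 0.0035, giving log Q = −2.456.
By the Nernst equation, E = +3.47 − (0.0562/3)·(−2.456) = +3.52 V.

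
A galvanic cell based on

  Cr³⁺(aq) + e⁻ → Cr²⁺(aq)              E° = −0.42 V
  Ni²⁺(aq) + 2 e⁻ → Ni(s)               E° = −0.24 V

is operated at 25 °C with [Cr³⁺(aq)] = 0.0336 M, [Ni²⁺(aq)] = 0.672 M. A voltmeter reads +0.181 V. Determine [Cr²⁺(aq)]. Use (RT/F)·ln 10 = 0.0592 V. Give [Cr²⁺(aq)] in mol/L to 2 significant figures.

The Ni²⁺/Ni couple has the larger reduction potential, so it is the cathode: E°cell = −0.24 − (−0.42) = +0.18 V and n = 2.
Since E = E° − (0.0592/n)·log Q, log Q = n(E° − E)/0.0592 = −0.034.
The balanced reaction is Ni²⁺(aq) + 2 Cr²⁺(aq) → Ni(s) + 2 Cr³⁺(aq), so Q = [Cr³⁺(aq)]^2 / ([Ni²⁺(aq)]·[Cr²⁺(aq)]^2).
Substituting the known concentrations and solving, log [Cr²⁺(aq)] = −1.370 and [Cr²⁺(aq)] = 0.043 M.

0.043 M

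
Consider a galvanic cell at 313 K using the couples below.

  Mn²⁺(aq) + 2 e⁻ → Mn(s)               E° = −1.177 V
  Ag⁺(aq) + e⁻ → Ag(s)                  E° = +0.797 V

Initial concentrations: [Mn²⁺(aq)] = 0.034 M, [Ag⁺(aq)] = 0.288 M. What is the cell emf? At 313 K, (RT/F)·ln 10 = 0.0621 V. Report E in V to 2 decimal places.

+1.99 V

Since E°(Ag⁺/Ag) > E°(Mn²⁺/Mn), Ag⁺/Ag serves as the cathode.
E°cell = +0.797 − (−1.177) = +1.974 V, with n = 2 electrons transferred.
Balancing gives 2 Ag⁺(aq) + Mn(s) → 2 Ag(s) + Mn²⁺(aq); hence Q = [Mn²⁺(aq)] / [Ag⁺(aq)]^2 = 0.41 (log Q = −0.387).
Applying E = E° − (RT ln10/nF)·log Q gives +1.974 − (0.0621/2)(−0.387) = +1.99 V.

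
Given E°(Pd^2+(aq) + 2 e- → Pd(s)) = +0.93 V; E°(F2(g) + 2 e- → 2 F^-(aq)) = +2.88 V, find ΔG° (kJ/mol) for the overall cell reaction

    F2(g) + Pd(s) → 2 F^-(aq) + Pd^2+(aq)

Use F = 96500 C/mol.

−376 kJ/mol

In the reaction as written F2(g) is reduced, so the F₂/F⁻ couple is the cathode and Pd²⁺/Pd is the anode.
E°cell = +2.88 − (+0.93) = +1.95 V; balancing electrons gives n = 2.
ΔG° = −nFE°cell = −(2)(96500)(+1.95) J/mol = −376 kJ/mol.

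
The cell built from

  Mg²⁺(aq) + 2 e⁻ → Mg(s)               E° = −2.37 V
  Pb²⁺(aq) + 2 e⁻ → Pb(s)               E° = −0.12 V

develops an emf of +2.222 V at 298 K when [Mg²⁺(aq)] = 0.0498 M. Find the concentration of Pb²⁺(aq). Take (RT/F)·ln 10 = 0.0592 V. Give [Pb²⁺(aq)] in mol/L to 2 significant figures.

The Pb²⁺/Pb couple has the larger reduction potential, so it is the cathode: E°cell = −0.12 − (−2.37) = +2.25 V and n = 2.
From the Nernst equation, log Q = n(E° − E)/0.0592 = 2·(+2.25 − (+2.222))/0.0592 = 0.946.
The balanced reaction is Pb²⁺(aq) + Mg(s) → Pb(s) + Mg²⁺(aq), so Q = [Mg²⁺(aq)] / [Pb²⁺(aq)].
Solving for the unknown gives log [Pb²⁺(aq)] = −2.249, so [Pb²⁺(aq)] ≈ 0.0056 M.

0.0056 M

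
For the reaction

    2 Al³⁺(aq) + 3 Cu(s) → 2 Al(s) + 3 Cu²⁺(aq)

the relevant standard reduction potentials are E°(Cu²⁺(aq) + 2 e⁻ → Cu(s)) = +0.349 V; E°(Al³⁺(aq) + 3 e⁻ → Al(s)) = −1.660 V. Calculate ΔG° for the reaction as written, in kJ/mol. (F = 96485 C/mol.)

In the reaction as written Al³⁺(aq) is reduced, so the Al³⁺/Al couple is the cathode and Cu²⁺/Cu is the anode.
E°cell = −1.660 − (+0.349) = −2.009 V; balancing electrons gives n = 6.
ΔG° = −nFE°cell = −(6)(96485)(−2.009) J/mol = +1163 kJ/mol.

+1163 kJ/mol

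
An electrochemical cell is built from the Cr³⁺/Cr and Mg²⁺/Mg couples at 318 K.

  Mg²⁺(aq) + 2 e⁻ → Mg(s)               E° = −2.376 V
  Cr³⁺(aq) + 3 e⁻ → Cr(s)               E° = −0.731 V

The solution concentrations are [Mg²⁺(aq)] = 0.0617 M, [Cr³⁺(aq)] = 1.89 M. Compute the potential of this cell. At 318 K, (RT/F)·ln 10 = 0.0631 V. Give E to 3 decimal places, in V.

The Cr³⁺/Cr couple has the more positive E°, so it is the cathode; Mg²⁺/Mg is the anode.
E°cell = E°cat − E°an = −0.731 − (−2.376) = +1.645 V; n = 6.
The balanced reaction is 2 Cr³⁺(aq) + 3 Mg(s) → 2 Cr(s) + 3 Mg²⁺(aq), so Q = [Mg²⁺(aq)]^3 / [Cr³⁺(aq)]^2 = 6.58×10^−5 and log Q = −4.182.
Applying E = E° − (RT ln10/nF)·log Q gives +1.645 − (0.0631/6)(−4.182) = +1.689 V.

+1.689 V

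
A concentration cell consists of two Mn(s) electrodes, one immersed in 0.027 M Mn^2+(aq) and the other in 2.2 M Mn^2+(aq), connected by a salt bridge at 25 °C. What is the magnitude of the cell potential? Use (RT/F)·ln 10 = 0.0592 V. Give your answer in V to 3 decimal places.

For a concentration cell E°cell = 0, since both electrodes use the same couple.
The compartment with the higher Mn^2+(aq) concentration (2.2 M) acts as the cathode; ions are reduced there and produced at the dilute (0.027 M) anode.
With n = 2, Ecell = −(0.0592/2)·log([dilute]/[conc]) = −(0.0592/2)·log(0.027/2.2) = +0.057 V.

0.057 V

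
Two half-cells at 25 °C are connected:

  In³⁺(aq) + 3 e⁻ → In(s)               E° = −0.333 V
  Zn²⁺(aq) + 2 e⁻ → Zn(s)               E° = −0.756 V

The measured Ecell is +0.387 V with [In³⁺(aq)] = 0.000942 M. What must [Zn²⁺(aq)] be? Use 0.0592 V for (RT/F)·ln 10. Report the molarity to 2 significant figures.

With In³⁺/In at the cathode and Zn²⁺/Zn at the anode, E°cell = −0.333 − (−0.756) = +0.423 V (n = 6).
Since E = E° − (0.0592/n)·log Q, log Q = n(E° − E)/0.0592 = 3.649.
For 2 In³⁺(aq) + 3 Zn(s) → 2 In(s) + 3 Zn²⁺(aq), the reaction quotient is Q = [Zn²⁺(aq)]^3 / [In³⁺(aq)]^2.
Substituting the known concentrations and solving, log [Zn²⁺(aq)] = −0.801 and [Zn²⁺(aq)] = 0.16 M.

0.16 M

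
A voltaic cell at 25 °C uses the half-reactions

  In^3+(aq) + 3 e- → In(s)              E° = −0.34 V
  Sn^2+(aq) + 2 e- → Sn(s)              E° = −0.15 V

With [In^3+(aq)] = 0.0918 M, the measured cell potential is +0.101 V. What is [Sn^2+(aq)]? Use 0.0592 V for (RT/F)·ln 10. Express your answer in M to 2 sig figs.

With Sn²⁺/Sn at the cathode and In³⁺/In at the anode, E°cell = −0.15 − (−0.34) = +0.19 V (n = 6).
Since E = E° − (0.0592/n)·log Q, log Q = n(E° − E)/0.0592 = 9.020.
For 3 Sn^2+(aq) + 2 In(s) → 3 Sn(s) + 2 In^3+(aq), the reaction quotient is Q = [In^3+(aq)]^2 / [Sn^2+(aq)]^3.
Solving for the unknown gives log [Sn^2+(aq)] = −3.698, so [Sn^2+(aq)] ≈ 0.00020 M.

0.00020 M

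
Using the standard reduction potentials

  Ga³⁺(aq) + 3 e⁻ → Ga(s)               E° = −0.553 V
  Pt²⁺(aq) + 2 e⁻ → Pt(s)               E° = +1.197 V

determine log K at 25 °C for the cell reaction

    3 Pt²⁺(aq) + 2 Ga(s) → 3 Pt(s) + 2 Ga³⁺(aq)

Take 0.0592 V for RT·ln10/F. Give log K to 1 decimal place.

The Pt²⁺/Pt couple is reduced (cathode); E°cell = +1.197 − (−0.553) = +1.750 V with n = 6.
At equilibrium E = 0, so log K = nE°cell / 0.0592 = (6)(+1.750) / 0.0592 = 177.4.

log K = 177.4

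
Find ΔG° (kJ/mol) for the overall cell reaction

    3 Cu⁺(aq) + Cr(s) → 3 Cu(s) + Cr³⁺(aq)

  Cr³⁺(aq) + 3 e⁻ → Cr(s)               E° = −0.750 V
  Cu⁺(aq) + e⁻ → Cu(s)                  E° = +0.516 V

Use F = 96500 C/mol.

−367 kJ/mol

In the reaction as written Cu⁺(aq) is reduced, so the Cu⁺/Cu couple is the cathode and Cr³⁺/Cr is the anode.
E°cell = +0.516 − (−0.750) = +1.266 V; balancing electrons gives n = 3.
ΔG° = −nFE°cell = −(3)(96500)(+1.266) J/mol = −367 kJ/mol.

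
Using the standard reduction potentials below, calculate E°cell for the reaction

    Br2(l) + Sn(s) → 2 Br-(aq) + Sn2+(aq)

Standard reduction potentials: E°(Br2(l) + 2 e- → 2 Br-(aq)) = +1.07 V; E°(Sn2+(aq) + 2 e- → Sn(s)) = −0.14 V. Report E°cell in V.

Br2(l) gains electrons, so the Br₂/Br⁻ couple is the cathode; the Sn²⁺/Sn couple is the anode.
E°cell = E°(cathode) − E°(anode) = +1.07 − (−0.14) = +1.21 V.
The positive value indicates the reaction is spontaneous as written.

+1.21 V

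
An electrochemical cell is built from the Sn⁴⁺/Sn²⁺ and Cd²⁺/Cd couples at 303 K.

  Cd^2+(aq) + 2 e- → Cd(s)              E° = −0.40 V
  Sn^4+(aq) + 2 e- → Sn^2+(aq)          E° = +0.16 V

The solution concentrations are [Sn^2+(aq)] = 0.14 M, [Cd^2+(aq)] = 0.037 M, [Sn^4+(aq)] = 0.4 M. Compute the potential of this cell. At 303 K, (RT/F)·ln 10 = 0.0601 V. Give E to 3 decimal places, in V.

The Sn⁴⁺/Sn²⁺ couple has the more positive E°, so it is the cathode; Cd²⁺/Cd is the anode.
The standard potential is +0.16 − (−0.40) = +0.56 V and the balanced reaction transfers n = 2 electrons.
The balanced reaction is Sn^4+(aq) + Cd(s) → Sn^2+(aq) + Cd^2+(aq), so Q = ([Sn^2+(aq)]·[Cd^2+(aq)]) / [Sn^4+(aq)] = 0.013 and log Q = −1.888.
Applying E = E° − (RT ln10/nF)·log Q gives +0.56 − (0.0601/2)(−1.888) = +0.617 V.

+0.617 V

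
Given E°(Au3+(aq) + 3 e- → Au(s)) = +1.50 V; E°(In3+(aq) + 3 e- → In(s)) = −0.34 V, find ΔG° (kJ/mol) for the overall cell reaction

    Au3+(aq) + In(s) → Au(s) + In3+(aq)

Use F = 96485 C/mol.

In the reaction as written Au3+(aq) is reduced, so the Au³⁺/Au couple is the cathode and In³⁺/In is the anode.
E°cell = +1.50 − (−0.34) = +1.84 V; balancing electrons gives n = 3.
ΔG° = −nFE°cell = −(3)(96485)(+1.84) J/mol = −533 kJ/mol.

−533 kJ/mol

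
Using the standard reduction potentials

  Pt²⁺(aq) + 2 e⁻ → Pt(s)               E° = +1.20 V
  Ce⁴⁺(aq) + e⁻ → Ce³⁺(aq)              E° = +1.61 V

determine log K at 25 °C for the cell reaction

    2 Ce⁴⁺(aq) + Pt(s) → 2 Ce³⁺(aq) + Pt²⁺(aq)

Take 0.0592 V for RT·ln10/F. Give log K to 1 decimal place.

The Ce⁴⁺/Ce³⁺ couple is reduced (cathode); E°cell = +1.61 − (+1.20) = +0.41 V with n = 2.
At equilibrium E = 0, so log K = nE°cell / 0.0592 = (2)(+0.41) / 0.0592 = 13.9.

log K = 13.9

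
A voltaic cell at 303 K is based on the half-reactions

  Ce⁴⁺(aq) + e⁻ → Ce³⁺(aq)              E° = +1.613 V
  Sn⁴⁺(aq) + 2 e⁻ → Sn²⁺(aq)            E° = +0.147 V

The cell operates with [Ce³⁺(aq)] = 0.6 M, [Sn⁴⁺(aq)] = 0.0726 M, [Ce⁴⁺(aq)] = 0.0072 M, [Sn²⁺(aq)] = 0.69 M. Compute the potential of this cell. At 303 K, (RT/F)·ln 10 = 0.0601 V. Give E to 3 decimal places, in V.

+1.380 V

The Ce⁴⁺/Ce³⁺ couple has the more positive E°, so it is the cathode; Sn⁴⁺/Sn²⁺ is the anode.
E°cell = +1.613 − (+0.147) = +1.466 V, with n = 2 electrons transferred.
Balancing gives 2 Ce⁴⁺(aq) + Sn²⁺(aq) → 2 Ce³⁺(aq) + Sn⁴⁺(aq); hence Q = ([Ce³⁺(aq)]^2·[Sn⁴⁺(aq)]) / ([Ce⁴⁺(aq)]^2·[Sn²⁺(aq)]) = 731 (log Q = 2.864).
By the Nernst equation, E = +1.466 − (0.0601/2)·(2.864) = +1.380 V.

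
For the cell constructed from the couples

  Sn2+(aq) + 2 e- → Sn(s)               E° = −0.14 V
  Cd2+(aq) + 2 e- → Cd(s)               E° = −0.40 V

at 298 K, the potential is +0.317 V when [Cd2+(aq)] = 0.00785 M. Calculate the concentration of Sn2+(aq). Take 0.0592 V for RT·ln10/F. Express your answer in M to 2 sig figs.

Sn²⁺/Sn is the cathode (higher E°); E°cell = −0.14 − (−0.40) = +0.26 V with n = 2.
Rearranging E = E° − (0.0592/n)·log Q gives log Q = 2(+0.26 − (+0.317))/0.0592 = −1.926.
Balancing electrons gives Sn2+(aq) + Cd(s) → Sn(s) + Cd2+(aq); thus Q = [Cd2+(aq)] / [Sn2+(aq)].
Solving for the unknown gives log [Sn2+(aq)] = −0.179, so [Sn2+(aq)] ≈ 0.66 M.

0.66 M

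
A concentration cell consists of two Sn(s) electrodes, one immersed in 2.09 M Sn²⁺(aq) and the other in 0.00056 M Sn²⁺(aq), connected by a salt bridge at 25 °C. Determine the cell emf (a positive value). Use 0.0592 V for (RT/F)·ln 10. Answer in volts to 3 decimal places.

0.106 V

For a concentration cell E°cell = 0, since both electrodes use the same couple.
The compartment with the higher Sn²⁺(aq) concentration (2.09 M) acts as the cathode; ions are reduced there and produced at the dilute (0.00056 M) anode.
With n = 2, Ecell = −(0.0592/2)·log([dilute]/[conc]) = −(0.0592/2)·log(0.00056/2.09) = +0.106 V.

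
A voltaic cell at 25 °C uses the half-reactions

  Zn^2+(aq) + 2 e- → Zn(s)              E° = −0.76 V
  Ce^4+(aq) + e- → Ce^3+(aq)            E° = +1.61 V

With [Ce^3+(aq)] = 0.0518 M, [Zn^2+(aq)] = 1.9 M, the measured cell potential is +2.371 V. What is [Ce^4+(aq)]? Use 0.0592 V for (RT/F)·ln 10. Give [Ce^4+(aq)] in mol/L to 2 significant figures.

0.074 M

Ce⁴⁺/Ce³⁺ is the cathode (higher E°); E°cell = +1.61 − (−0.76) = +2.37 V with n = 2.
Rearranging E = E° − (0.0592/n)·log Q gives log Q = 2(+2.37 − (+2.371))/0.0592 = −0.034.
For 2 Ce^4+(aq) + Zn(s) → 2 Ce^3+(aq) + Zn^2+(aq), the reaction quotient is Q = ([Ce^3+(aq)]^2·[Zn^2+(aq)]) / [Ce^4+(aq)]^2.
Isolating [Ce^4+(aq)] in Q = 10^{−0.034} yields log [Ce^4+(aq)] = −1.129, i.e. 0.074 M.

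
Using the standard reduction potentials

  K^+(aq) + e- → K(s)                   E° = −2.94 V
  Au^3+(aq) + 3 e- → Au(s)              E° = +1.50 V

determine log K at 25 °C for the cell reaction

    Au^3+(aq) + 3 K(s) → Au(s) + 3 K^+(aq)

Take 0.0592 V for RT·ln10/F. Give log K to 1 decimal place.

The Au³⁺/Au couple is reduced (cathode); E°cell = +1.50 − (−2.94) = +4.44 V with n = 3.
At equilibrium E = 0, so log K = nE°cell / 0.0592 = (3)(+4.44) / 0.0592 = 225.0.

log K = 225.0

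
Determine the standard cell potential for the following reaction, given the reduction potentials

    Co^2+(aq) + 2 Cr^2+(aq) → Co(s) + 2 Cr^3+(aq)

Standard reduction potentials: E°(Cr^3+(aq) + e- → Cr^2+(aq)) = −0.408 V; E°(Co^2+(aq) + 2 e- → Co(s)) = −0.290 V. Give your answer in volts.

+0.118 V

In the reaction as written, Co^2+(aq) is reduced (cathode) and Cr^3+(aq) is produced by oxidation at the anode.
E°cell = E°(cathode) − E°(anode) = −0.290 − (−0.408) = +0.118 V.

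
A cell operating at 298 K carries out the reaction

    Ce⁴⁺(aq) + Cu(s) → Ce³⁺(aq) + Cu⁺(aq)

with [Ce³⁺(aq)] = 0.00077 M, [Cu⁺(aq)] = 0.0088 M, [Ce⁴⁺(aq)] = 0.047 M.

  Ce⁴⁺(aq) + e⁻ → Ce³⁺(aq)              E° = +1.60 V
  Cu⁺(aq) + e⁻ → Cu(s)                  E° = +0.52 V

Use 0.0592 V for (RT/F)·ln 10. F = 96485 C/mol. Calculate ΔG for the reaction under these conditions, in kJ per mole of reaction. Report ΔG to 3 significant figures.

−126 kJ/mol

With Ce⁴⁺/Ce³⁺ reduced at the cathode, E°cell = +1.60 − (+0.52) = +1.08 V and n = 1.
The reaction quotient is ([Ce³⁺(aq)]·[Cu⁺(aq)]) / [Ce⁴⁺(aq)] = 0.000144; by Nernst, E = +1.08 − (0.0592/1)(−3.841) = +1.3074 V.
Finally ΔG = −nFE = −(1)(96485 C/mol)(+1.3074 V) = −126 kJ/mol.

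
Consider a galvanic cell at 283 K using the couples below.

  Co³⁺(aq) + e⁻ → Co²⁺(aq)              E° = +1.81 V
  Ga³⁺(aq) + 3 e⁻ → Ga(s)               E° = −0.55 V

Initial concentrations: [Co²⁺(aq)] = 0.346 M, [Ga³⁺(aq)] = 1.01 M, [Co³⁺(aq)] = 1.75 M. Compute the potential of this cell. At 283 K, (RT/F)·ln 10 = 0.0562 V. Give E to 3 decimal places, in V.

Co³⁺/Co²⁺ is reduced (cathode, E° = +1.81 V) and Ga³⁺/Ga is oxidized (anode).
E°cell = +1.81 − (−0.55) = +2.36 V, with n = 3 electrons transferred.
Balancing gives 3 Co³⁺(aq) + Ga(s) → 3 Co²⁺(aq) + Ga³⁺(aq); hence Q = ([Co²⁺(aq)]^3·[Ga³⁺(aq)]) / [Co³⁺(aq)]^3 = 0.00781 (log Q = −2.108).
Applying E = E° − (RT ln10/nF)·log Q gives +2.36 − (0.0562/3)(−2.108) = +2.399 V.

+2.399 V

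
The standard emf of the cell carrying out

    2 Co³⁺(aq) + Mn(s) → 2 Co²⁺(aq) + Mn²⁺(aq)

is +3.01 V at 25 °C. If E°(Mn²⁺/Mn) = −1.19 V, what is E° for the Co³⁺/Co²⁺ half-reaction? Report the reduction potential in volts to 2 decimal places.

+1.82 V

In the reaction as written the Co³⁺/Co²⁺ couple is reduced (cathode) and Mn²⁺/Mn is oxidized (anode), so E°cell = E°(Co³⁺/Co²⁺) − E°(Mn²⁺/Mn).
E°(Co³⁺/Co²⁺) = E°cell + E°(anode) = +3.01 + (−1.19) = +1.82 V.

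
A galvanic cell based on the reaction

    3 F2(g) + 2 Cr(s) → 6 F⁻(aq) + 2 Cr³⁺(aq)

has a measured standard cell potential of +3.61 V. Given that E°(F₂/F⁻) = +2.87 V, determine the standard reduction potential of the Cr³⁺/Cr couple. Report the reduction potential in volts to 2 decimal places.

−0.74 V

In the reaction as written the F₂/F⁻ couple is reduced (cathode) and Cr³⁺/Cr is oxidized (anode), so E°cell = E°(F₂/F⁻) − E°(Cr³⁺/Cr).
E°(Cr³⁺/Cr) = E°(cathode) − E°cell = +2.87 − (+3.61) = −0.74 V.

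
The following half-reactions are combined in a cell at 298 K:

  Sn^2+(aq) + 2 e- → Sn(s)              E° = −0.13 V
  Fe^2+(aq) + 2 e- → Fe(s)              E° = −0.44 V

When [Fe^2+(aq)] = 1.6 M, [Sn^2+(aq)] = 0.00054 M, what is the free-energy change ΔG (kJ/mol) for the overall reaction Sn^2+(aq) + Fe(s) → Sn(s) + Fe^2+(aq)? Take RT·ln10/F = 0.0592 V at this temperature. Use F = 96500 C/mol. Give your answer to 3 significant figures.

E°cell = −0.13 − (−0.44) = +0.31 V; the balanced reaction transfers n = 2 electrons.
The reaction quotient is [Fe^2+(aq)] / [Sn^2+(aq)] = 2.96×10^3; by Nernst, E = +0.31 − (0.0592/2)(3.472) = +0.2072 V.
Then ΔG = −nFE = −2 × 96500 × +0.2072 J/mol = −40.0 kJ/mol.

−40.0 kJ/mol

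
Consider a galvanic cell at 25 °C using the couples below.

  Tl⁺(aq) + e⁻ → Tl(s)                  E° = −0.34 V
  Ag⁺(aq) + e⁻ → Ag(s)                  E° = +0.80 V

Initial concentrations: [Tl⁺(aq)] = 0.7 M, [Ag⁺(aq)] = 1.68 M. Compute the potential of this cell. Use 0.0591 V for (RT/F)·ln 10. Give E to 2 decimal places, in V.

Ag⁺/Ag is reduced (cathode, E° = +0.80 V) and Tl⁺/Tl is oxidized (anode).
The standard potential is +0.80 − (−0.34) = +1.14 V and the balanced reaction transfers n = 1 electron.
Balancing gives Ag⁺(aq) + Tl(s) → Ag(s) + Tl⁺(aq); hence Q = [Tl⁺(aq)] / [Ag⁺(aq)] = 0.417 (log Q = −0.380).
By the Nernst equation, E = +1.14 − (0.0591/1)·(−0.380) = +1.16 V.

+1.16 V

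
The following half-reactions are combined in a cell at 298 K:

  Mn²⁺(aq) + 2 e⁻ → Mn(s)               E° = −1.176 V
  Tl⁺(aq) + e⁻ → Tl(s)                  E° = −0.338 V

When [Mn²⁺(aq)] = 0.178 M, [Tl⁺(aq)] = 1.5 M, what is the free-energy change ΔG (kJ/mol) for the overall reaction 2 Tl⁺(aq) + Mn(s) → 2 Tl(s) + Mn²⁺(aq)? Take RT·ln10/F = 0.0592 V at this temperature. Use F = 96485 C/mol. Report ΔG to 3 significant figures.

The standard cell potential is −0.338 − (−1.176) = +0.838 V, with n = 2 electrons in the balanced equation.
Q = [Mn²⁺(aq)] / [Tl⁺(aq)]^2 = 0.0791, so log Q = −1.102 and E = +0.838 − (0.0592/2)(−1.102) = +0.8706 V.
Then ΔG = −nFE = −2 × 96485 × +0.8706 J/mol = −168 kJ/mol.

−168 kJ/mol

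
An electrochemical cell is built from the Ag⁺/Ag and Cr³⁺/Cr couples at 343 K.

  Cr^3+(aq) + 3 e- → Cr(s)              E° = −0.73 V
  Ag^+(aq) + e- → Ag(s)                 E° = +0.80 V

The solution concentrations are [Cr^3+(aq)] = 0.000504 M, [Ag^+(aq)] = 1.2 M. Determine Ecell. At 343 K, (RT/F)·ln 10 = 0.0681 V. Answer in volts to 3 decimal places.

Since E°(Ag⁺/Ag) > E°(Cr³⁺/Cr), Ag⁺/Ag serves as the cathode.
E°cell = E°cat − E°an = +0.80 − (−0.73) = +1.53 V; n = 3.
Balancing gives 3 Ag^+(aq) + Cr(s) → 3 Ag(s) + Cr^3+(aq); hence Q = [Cr^3+(aq)] / [Ag^+(aq)]^3 = 0.000292 (log Q = −3.535).
E = E° − (0.0681/n)·log Q = +1.53 − (0.0681/3)(−3.535) = +1.610 V.

+1.610 V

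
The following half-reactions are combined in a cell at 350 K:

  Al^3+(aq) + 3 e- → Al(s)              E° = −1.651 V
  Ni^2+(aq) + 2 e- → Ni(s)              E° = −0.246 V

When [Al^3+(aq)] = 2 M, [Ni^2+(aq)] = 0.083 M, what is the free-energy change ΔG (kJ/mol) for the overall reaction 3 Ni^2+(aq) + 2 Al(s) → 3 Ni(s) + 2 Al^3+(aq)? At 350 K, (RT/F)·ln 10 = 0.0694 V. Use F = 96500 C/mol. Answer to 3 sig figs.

The standard cell potential is −0.246 − (−1.651) = +1.405 V, with n = 6 electrons in the balanced equation.
The reaction quotient is [Al^3+(aq)]^2 / [Ni^2+(aq)]^3 = 7×10^3; by Nernst, E = +1.405 − (0.0694/6)(3.845) = +1.3605 V.
Finally ΔG = −nFE = −(6)(96500 C/mol)(+1.3605 V) = −788 kJ/mol.

−788 kJ/mol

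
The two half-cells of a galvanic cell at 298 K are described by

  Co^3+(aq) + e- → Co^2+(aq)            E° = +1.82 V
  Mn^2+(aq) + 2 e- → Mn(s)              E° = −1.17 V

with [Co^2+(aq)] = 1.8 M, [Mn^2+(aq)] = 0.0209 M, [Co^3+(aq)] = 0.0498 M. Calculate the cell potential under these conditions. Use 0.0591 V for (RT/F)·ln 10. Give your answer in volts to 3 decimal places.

+2.948 V

The Co³⁺/Co²⁺ couple has the more positive E°, so it is the cathode; Mn²⁺/Mn is the anode.
E°cell = +1.82 − (−1.17) = +2.99 V, with n = 2 electrons transferred.
Balancing gives 2 Co^3+(aq) + Mn(s) → 2 Co^2+(aq) + Mn^2+(aq); hence Q = ([Co^2+(aq)]^2·[Mn^2+(aq)]) / [Co^3+(aq)]^2 = 27.3 (log Q = 1.436).
By the Nernst equation, E = +2.99 − (0.0591/2)·(1.436) = +2.948 V.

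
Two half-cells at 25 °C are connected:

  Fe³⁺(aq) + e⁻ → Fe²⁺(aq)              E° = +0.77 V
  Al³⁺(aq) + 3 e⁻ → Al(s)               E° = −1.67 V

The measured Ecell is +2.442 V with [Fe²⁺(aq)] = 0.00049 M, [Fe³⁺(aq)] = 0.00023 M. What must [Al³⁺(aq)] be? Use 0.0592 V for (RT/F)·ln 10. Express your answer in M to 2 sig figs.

Fe³⁺/Fe²⁺ is the cathode (higher E°); E°cell = +0.77 − (−1.67) = +2.44 V with n = 3.
Rearranging E = E° − (0.0592/n)·log Q gives log Q = 3(+2.44 − (+2.442))/0.0592 = −0.101.
Balancing electrons gives 3 Fe³⁺(aq) + Al(s) → 3 Fe²⁺(aq) + Al³⁺(aq); thus Q = ([Fe²⁺(aq)]^3·[Al³⁺(aq)]) / [Fe³⁺(aq)]^3.
Isolating [Al³⁺(aq)] in Q = 10^{−0.101} yields log [Al³⁺(aq)] = −1.086, i.e. 0.082 M.

0.082 M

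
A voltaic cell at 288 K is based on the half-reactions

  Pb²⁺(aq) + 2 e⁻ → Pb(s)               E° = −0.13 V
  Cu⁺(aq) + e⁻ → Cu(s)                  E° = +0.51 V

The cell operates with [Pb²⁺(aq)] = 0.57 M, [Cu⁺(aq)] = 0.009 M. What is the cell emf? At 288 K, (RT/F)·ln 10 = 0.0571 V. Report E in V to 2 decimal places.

+0.53 V

The Cu⁺/Cu couple has the more positive E°, so it is the cathode; Pb²⁺/Pb is the anode.
The standard potential is +0.51 − (−0.13) = +0.64 V and the balanced reaction transfers n = 2 electrons.
Balancing gives 2 Cu⁺(aq) + Pb(s) → 2 Cu(s) + Pb²⁺(aq); hence Q = [Pb²⁺(aq)] / [Cu⁺(aq)]^2 = 7.04×10^3 (log Q = 3.847).
By the Nernst equation, E = +0.64 − (0.0571/2)·(3.847) = +0.53 V.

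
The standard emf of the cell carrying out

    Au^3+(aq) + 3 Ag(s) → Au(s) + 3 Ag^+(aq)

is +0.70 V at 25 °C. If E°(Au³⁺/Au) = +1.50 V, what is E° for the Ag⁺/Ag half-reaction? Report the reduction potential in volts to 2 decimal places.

In the reaction as written the Au³⁺/Au couple is reduced (cathode) and Ag⁺/Ag is oxidized (anode), so E°cell = E°(Au³⁺/Au) − E°(Ag⁺/Ag).
E°(Ag⁺/Ag) = E°(cathode) − E°cell = +1.50 − (+0.70) = +0.80 V.

+0.80 V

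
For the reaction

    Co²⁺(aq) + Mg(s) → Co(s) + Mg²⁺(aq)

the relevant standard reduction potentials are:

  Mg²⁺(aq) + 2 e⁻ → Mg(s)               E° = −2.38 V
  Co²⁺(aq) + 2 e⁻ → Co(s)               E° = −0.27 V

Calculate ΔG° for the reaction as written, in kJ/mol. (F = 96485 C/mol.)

−407 kJ/mol

In the reaction as written Co²⁺(aq) is reduced, so the Co²⁺/Co couple is the cathode and Mg²⁺/Mg is the anode.
E°cell = −0.27 − (−2.38) = +2.11 V; balancing electrons gives n = 2.
ΔG° = −nFE°cell = −(2)(96485)(+2.11) J/mol = −407 kJ/mol.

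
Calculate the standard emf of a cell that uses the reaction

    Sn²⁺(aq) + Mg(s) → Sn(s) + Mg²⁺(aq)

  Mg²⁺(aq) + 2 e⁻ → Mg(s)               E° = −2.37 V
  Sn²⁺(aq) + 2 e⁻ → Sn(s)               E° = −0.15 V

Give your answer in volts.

+2.22 V

Sn²⁺(aq) gains electrons, so the Sn²⁺/Sn couple is the cathode; the Mg²⁺/Mg couple is the anode.
E°cell = E°(cathode) − E°(anode) = −0.15 − (−2.37) = +2.22 V.
The positive value indicates the reaction is spontaneous as written.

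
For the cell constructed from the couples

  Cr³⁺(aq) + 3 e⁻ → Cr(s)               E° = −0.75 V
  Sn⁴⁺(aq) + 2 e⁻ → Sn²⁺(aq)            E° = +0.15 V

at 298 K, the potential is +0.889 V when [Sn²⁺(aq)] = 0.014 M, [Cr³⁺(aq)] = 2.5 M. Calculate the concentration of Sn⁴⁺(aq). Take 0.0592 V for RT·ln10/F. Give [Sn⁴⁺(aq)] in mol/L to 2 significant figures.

With Sn⁴⁺/Sn²⁺ at the cathode and Cr³⁺/Cr at the anode, E°cell = +0.15 − (−0.75) = +0.90 V (n = 6).
Rearranging E = E° − (0.0592/n)·log Q gives log Q = 6(+0.90 − (+0.889))/0.0592 = 1.115.
The balanced reaction is 3 Sn⁴⁺(aq) + 2 Cr(s) → 3 Sn²⁺(aq) + 2 Cr³⁺(aq), so Q = ([Sn²⁺(aq)]^3·[Cr³⁺(aq)]^2) / [Sn⁴⁺(aq)]^3.
Substituting the known concentrations and solving, log [Sn⁴⁺(aq)] = −1.960 and [Sn⁴⁺(aq)] = 0.011 M.

0.011 M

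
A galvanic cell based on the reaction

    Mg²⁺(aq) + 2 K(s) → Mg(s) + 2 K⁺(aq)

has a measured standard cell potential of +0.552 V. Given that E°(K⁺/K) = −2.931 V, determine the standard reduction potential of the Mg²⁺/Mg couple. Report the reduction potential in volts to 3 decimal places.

−2.379 V

In the reaction as written the Mg²⁺/Mg couple is reduced (cathode) and K⁺/K is oxidized (anode), so E°cell = E°(Mg²⁺/Mg) − E°(K⁺/K).
E°(Mg²⁺/Mg) = E°cell + E°(anode) = +0.552 + (−2.931) = −2.379 V.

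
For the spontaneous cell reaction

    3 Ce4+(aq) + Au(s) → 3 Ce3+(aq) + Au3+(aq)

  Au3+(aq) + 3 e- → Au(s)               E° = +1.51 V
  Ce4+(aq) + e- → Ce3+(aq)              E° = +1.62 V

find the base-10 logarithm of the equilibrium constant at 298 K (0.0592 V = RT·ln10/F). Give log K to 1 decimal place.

log K = 5.6

The Ce⁴⁺/Ce³⁺ couple is reduced (cathode); E°cell = +1.62 − (+1.51) = +0.11 V with n = 3.
At equilibrium E = 0, so log K = nE°cell / 0.0592 = (3)(+0.11) / 0.0592 = 5.6.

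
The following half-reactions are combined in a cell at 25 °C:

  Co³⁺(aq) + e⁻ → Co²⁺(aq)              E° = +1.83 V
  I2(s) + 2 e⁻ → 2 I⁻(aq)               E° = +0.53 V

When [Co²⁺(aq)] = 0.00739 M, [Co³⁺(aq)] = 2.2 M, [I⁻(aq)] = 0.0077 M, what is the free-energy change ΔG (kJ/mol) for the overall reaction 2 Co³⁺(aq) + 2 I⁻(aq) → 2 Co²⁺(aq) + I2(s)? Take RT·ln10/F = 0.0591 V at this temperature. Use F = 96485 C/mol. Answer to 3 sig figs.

−255 kJ/mol

E°cell = +1.83 − (+0.53) = +1.30 V; the balanced reaction transfers n = 2 electrons.
Q = [Co²⁺(aq)]^2 / ([Co³⁺(aq)]^2·[I⁻(aq)]^2) = 0.19, so log Q = −0.721 and E = +1.30 − (0.0591/2)(−0.721) = +1.3213 V.
Finally ΔG = −nFE = −(2)(96485 C/mol)(+1.3213 V) = −255 kJ/mol.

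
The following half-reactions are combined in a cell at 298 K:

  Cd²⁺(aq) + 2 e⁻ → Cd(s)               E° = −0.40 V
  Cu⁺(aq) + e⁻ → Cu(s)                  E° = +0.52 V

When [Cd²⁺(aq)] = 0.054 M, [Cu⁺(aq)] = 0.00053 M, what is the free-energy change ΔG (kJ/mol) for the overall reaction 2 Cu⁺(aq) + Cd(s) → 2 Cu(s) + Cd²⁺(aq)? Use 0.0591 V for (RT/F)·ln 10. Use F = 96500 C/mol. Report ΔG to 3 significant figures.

The standard cell potential is +0.52 − (−0.40) = +0.92 V, with n = 2 electrons in the balanced equation.
Q = [Cd²⁺(aq)] / [Cu⁺(aq)]^2 = 1.92×10^5, so log Q = 5.284 and E = +0.92 − (0.0591/2)(5.284) = +0.7639 V.
ΔG = −nFE = −(2)(96500)(+0.7639) J/mol = −147 kJ/mol.

−147 kJ/mol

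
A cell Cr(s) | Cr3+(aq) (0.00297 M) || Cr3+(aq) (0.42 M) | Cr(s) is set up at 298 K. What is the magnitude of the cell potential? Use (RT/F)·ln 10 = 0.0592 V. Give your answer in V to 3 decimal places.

0.042 V

For a concentration cell E°cell = 0, since both electrodes use the same couple.
The compartment with the higher Cr3+(aq) concentration (0.42 M) acts as the cathode; ions are reduced there and produced at the dilute (0.00297 M) anode.
With n = 3, Ecell = −(0.0592/3)·log([dilute]/[conc]) = −(0.0592/3)·log(0.00297/0.42) = +0.042 V.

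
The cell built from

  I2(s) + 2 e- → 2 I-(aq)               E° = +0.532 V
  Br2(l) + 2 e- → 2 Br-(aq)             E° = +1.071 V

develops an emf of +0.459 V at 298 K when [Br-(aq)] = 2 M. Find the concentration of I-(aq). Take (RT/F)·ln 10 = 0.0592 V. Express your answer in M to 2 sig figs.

Br₂/Br⁻ is the cathode (higher E°); E°cell = +1.071 − (+0.532) = +0.539 V with n = 2.
From the Nernst equation, log Q = n(E° − E)/0.0592 = 2·(+0.539 − (+0.459))/0.0592 = 2.703.
The balanced reaction is Br2(l) + 2 I-(aq) → 2 Br-(aq) + I2(s), so Q = [Br-(aq)]^2 / [I-(aq)]^2.
Substituting the known concentrations and solving, log [I-(aq)] = −1.050 and [I-(aq)] = 0.089 M.

0.089 M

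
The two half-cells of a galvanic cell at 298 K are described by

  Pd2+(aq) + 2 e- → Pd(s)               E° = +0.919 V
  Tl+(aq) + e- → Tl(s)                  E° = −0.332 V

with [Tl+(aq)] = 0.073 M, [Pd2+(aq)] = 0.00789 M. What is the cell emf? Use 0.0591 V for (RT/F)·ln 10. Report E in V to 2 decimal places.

Since E°(Pd²⁺/Pd) > E°(Tl⁺/Tl), Pd²⁺/Pd serves as the cathode.
E°cell = E°cat − E°an = +0.919 − (−0.332) = +1.251 V; n = 2.
For the overall reaction Pd2+(aq) + 2 Tl(s) → Pd(s) + 2 Tl+(aq), Q = [Tl+(aq)]^2 / [Pd2+(aq)] = 0.675, giving log Q = −0.170.
Applying E = E° − (RT ln10/nF)·log Q gives +1.251 − (0.0591/2)(−0.170) = +1.26 V.

+1.26 V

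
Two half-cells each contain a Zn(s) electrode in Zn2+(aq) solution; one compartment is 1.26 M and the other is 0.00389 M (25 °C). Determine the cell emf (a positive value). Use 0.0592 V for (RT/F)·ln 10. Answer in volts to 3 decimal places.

0.074 V

For a concentration cell E°cell = 0, since both electrodes use the same couple.
The compartment with the higher Zn2+(aq) concentration (1.26 M) acts as the cathode; ions are reduced there and produced at the dilute (0.00389 M) anode.
With n = 2, Ecell = −(0.0592/2)·log([dilute]/[conc]) = −(0.0592/2)·log(0.00389/1.26) = +0.074 V.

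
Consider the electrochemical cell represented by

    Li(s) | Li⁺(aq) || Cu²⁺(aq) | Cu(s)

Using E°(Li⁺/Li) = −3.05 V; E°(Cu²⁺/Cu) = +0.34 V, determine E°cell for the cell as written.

+3.39 V

By convention the left-hand electrode in cell notation is the anode (oxidation) and the right-hand electrode is the cathode (reduction).
E°cell = E°(right) − E°(left) = +0.34 − (−3.05) = +3.39 V.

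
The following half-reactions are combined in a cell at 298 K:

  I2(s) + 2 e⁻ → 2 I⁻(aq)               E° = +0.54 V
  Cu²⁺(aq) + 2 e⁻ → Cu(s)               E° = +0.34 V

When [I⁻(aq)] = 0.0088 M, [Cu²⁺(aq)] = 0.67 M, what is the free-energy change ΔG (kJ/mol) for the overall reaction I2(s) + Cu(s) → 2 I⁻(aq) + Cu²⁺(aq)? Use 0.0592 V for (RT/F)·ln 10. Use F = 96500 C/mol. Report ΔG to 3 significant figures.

E°cell = +0.54 − (+0.34) = +0.20 V; the balanced reaction transfers n = 2 electrons.
Here Q = [I⁻(aq)]^2·[Cu²⁺(aq)] = 5.19×10^−5 (log Q = −4.285), giving E = +0.20 − (0.0592/2)·(−4.285) = +0.3268 V.
ΔG = −nFE = −(2)(96500)(+0.3268) J/mol = −63.1 kJ/mol.

−63.1 kJ/mol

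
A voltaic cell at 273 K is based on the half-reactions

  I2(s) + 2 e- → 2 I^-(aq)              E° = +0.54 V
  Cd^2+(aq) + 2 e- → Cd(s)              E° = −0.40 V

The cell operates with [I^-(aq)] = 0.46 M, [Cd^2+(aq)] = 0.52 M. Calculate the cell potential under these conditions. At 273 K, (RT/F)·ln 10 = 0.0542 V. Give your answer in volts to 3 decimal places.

I₂/I⁻ is reduced (cathode, E° = +0.54 V) and Cd²⁺/Cd is oxidized (anode).
The standard potential is +0.54 − (−0.40) = +0.94 V and the balanced reaction transfers n = 2 electrons.
For the overall reaction I2(s) + Cd(s) → 2 I^-(aq) + Cd^2+(aq), Q = [I^-(aq)]^2·[Cd^2+(aq)] = 0.11, giving log Q = −0.958.
Applying E = E° − (RT ln10/nF)·log Q gives +0.94 − (0.0542/2)(−0.958) = +0.966 V.

+0.966 V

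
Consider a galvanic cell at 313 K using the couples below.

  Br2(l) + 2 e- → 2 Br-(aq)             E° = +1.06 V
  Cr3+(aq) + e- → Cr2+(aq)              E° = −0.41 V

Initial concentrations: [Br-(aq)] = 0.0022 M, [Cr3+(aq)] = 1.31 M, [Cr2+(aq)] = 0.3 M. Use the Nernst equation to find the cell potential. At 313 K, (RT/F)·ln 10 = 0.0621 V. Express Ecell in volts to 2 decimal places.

Since E°(Br₂/Br⁻) > E°(Cr³⁺/Cr²⁺), Br₂/Br⁻ serves as the cathode.
E°cell = E°cat − E°an = +1.06 − (−0.41) = +1.47 V; n = 2.
For the overall reaction Br2(l) + 2 Cr2+(aq) → 2 Br-(aq) + 2 Cr3+(aq), Q = ([Br-(aq)]^2·[Cr3+(aq)]^2) / [Cr2+(aq)]^2 = 9.23×10^−5, giving log Q = −4.035.
E = E° − (0.0621/n)·log Q = +1.47 − (0.0621/2)(−4.035) = +1.60 V.

+1.60 V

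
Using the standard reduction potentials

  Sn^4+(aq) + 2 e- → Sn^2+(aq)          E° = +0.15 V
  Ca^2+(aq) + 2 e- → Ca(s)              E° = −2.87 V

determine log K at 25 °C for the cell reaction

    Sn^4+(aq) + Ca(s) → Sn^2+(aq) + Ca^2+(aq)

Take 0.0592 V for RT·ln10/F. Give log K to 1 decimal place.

The Sn⁴⁺/Sn²⁺ couple is reduced (cathode); E°cell = +0.15 − (−2.87) = +3.02 V with n = 2.
At equilibrium E = 0, so log K = nE°cell / 0.0592 = (2)(+3.02) / 0.0592 = 102.0.

log K = 102.0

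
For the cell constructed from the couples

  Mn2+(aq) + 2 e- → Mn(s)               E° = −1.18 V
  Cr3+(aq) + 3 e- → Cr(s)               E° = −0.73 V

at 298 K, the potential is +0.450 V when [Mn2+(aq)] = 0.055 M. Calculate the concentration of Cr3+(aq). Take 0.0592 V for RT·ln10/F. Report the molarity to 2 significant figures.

The Cr³⁺/Cr couple has the larger reduction potential, so it is the cathode: E°cell = −0.73 − (−1.18) = +0.45 V and n = 6.
Since E = E° − (0.0592/n)·log Q, log Q = n(E° − E)/0.0592 = 0.000.
The balanced reaction is 2 Cr3+(aq) + 3 Mn(s) → 2 Cr(s) + 3 Mn2+(aq), so Q = [Mn2+(aq)]^3 / [Cr3+(aq)]^2.
Isolating [Cr3+(aq)] in Q = 10^{0.000} yields log [Cr3+(aq)] = −1.889, i.e. 0.013 M.

0.013 M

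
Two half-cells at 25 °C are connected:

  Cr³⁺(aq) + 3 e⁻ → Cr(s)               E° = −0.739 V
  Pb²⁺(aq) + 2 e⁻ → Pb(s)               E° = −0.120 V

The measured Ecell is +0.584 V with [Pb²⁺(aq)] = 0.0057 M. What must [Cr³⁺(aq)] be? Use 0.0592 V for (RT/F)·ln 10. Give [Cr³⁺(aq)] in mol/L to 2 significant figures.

Pb²⁺/Pb is the cathode (higher E°); E°cell = −0.120 − (−0.739) = +0.619 V with n = 6.
From the Nernst equation, log Q = n(E° − E)/0.0592 = 6·(+0.619 − (+0.584))/0.0592 = 3.547.
Balancing electrons gives 3 Pb²⁺(aq) + 2 Cr(s) → 3 Pb(s) + 2 Cr³⁺(aq); thus Q = [Cr³⁺(aq)]^2 / [Pb²⁺(aq)]^3.
Isolating [Cr³⁺(aq)] in Q = 10^{3.547} yields log [Cr³⁺(aq)] = −1.593, i.e. 0.026 M.

0.026 M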